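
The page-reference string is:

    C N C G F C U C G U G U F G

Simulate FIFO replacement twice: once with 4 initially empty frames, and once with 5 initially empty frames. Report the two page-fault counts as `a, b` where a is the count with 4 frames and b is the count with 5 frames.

4 frames: F F . F F . F F . . . . . . → 6 faults.
5 frames: F F . F F . F . . . . . . . → 5 faults.
5 < 6: adding a frame reduced faults, as is typical.

6, 5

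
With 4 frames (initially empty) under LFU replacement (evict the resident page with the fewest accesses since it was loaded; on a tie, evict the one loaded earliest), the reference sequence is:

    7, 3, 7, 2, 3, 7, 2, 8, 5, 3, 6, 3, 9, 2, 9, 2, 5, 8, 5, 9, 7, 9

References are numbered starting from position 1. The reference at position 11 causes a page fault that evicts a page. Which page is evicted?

pos 1: 7 → fault, frames {7}
pos 2: 3 → fault, frames {7,3}
pos 3: 7 → hit
pos 4: 2 → fault, frames {7,3,2}
pos 5: 3 → hit
pos 6: 7 → hit
pos 7: 2 → hit
pos 8: 8 → fault, frames {7,3,2,8}
pos 9: 5 → fault, evict 8, frames {7,3,2,5}
pos 10: 3 → hit
pos 11: 6 → fault, evict 5, frames {7,3,2,6}
At position 11, page 5 is evicted.

5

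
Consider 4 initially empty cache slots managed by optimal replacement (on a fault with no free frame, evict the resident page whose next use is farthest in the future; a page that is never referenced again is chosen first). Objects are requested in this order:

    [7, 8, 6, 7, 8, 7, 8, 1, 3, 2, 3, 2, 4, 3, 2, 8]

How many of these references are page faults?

7 -> fault, frames [7]
8 -> fault, frames [7, 8]
6 -> fault, frames [7, 8, 6]
7 -> hit
8 -> hit
7 -> hit
8 -> hit
1 -> fault, frames [7, 8, 6, 1]
3 -> fault, evict 1, frames [7, 8, 6, 3]
2 -> fault, evict 6, frames [7, 8, 3, 2]
3 -> hit
2 -> hit
4 -> fault, evict 7, frames [8, 3, 2, 4]
3 -> hit
2 -> hit
8 -> hit
Page faults: 7.

7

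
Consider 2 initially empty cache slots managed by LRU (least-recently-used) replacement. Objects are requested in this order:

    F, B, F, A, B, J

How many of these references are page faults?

F: miss, frames {F}
B: miss, frames {F,B}
F: hit
A: miss, evict B, frames {F,A}
B: miss, evict F, frames {A,B}
J: miss, evict A, frames {B,J}
Page faults: 5.

5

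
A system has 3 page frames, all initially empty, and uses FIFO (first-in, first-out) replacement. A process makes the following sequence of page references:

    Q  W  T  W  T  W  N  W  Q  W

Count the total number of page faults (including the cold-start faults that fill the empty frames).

Q → miss, frames (Q)
W → miss, frames (Q W)
T → miss, frames (Q W T)
W → hit
T → hit
W → hit
N → miss, evict Q, frames (W T N)
W → hit
Q → miss, evict W, frames (T N Q)
W → miss, evict T, frames (N Q W)
Page faults: 6.

6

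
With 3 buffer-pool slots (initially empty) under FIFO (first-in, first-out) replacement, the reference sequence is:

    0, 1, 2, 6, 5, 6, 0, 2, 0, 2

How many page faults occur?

7

0 -> miss, frames (0)
1 -> miss, frames (0 1)
2 -> miss, frames (0 1 2)
6 -> miss, evict 0, frames (1 2 6)
5 -> miss, evict 1, frames (2 6 5)
6 -> hit
0 -> miss, evict 2, frames (6 5 0)
2 -> miss, evict 6, frames (5 0 2)
0 -> hit
2 -> hit
Page faults: 7.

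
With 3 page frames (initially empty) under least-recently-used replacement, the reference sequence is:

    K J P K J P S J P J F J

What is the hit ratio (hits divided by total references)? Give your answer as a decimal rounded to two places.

0.58

K → fault, frames [K]
J → fault, frames [K, J]
P → fault, frames [K, J, P]
K → hit
J → hit
P → hit
S → fault, evict K, frames [J, P, S]
J → hit
P → hit
J → hit
F → fault, evict S, frames [P, J, F]
J → hit
Hits: 7 of 12 references → 7/12 = 0.5833.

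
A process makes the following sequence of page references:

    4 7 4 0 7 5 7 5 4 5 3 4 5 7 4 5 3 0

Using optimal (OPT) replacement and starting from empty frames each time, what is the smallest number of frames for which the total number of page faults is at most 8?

3

f=1: 18 faults
f=2: 11 faults
f=3: 8 faults
f=4: 6 faults
f=5: 5 faults
Smallest f with faults ≤ 8 is 3.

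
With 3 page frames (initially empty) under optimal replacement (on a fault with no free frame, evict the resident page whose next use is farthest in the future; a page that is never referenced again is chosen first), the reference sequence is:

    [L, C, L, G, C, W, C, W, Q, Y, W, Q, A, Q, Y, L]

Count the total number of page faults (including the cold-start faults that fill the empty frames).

L → miss, frames (L)
C → miss, frames (L C)
L → hit
G → miss, frames (L C G)
C → hit
W → miss, evict G, frames (L C W)
C → hit
W → hit
Q → miss, evict C, frames (L W Q)
Y → miss, evict L, frames (W Q Y)
W → hit
Q → hit
A → miss, evict W, frames (Q Y A)
Q → hit
Y → hit
L → miss, evict A, frames (Q Y L)
Page faults: 8.

8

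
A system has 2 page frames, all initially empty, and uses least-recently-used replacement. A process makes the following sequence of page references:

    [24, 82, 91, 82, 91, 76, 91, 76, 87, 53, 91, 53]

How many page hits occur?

5

24 → fault, frames (24)
82 → fault, frames (24 82)
91 → fault, evict 24, frames (82 91)
82 → hit
91 → hit
76 → fault, evict 82, frames (91 76)
91 → hit
76 → hit
87 → fault, evict 91, frames (76 87)
53 → fault, evict 76, frames (87 53)
91 → fault, evict 87, frames (53 91)
53 → hit
Hits: 5.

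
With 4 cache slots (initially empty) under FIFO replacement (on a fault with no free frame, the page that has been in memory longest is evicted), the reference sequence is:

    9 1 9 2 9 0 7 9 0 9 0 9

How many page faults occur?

6

9: fault, frames {9}
1: fault, frames {9,1}
9: hit
2: fault, frames {9,1,2}
9: hit
0: fault, frames {9,1,2,0}
7: fault, evict 9, frames {1,2,0,7}
9: fault, evict 1, frames {2,0,7,9}
0: hit
9: hit
0: hit
9: hit
Page faults: 6.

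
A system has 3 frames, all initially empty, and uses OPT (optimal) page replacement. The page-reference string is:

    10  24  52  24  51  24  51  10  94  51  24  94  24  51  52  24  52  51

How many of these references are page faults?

6

10 → fault, frames {10}
24 → fault, frames {10,24}
52 → fault, frames {10,24,52}
24 → hit
51 → fault, evict 52, frames {10,24,51}
24 → hit
51 → hit
10 → hit
94 → fault, evict 10, frames {24,51,94}
51 → hit
24 → hit
94 → hit
24 → hit
51 → hit
52 → fault, evict 94, frames {24,51,52}
24 → hit
52 → hit
51 → hit
Page faults: 6.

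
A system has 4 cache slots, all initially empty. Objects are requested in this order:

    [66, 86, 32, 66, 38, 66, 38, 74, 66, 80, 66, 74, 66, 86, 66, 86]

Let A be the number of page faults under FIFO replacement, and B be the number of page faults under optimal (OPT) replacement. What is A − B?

Under FIFO: F F F . F . . F F F . . . F . . → 8 faults.
Under OPT: F F F . F . . F . F . . . . . . → 6 faults.
A − B = 8 − 6 = 2.

2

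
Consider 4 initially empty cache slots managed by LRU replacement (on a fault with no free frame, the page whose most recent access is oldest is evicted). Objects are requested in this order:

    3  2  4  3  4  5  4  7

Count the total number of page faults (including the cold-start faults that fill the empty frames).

5

3 -> fault, frames {3}
2 -> fault, frames {3,2}
4 -> fault, frames {3,2,4}
3 -> hit
4 -> hit
5 -> fault, frames {2,3,4,5}
4 -> hit
7 -> fault, evict 2, frames {3,5,4,7}
Page faults: 5.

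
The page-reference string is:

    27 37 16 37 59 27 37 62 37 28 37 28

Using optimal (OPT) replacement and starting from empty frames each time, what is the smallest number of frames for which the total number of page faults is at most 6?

f=1: 12 faults
f=2: 7 faults
f=3: 6 faults
f=4: 6 faults
f=5: 6 faults
f=6: 6 faults
Smallest f with faults ≤ 6 is 3.

3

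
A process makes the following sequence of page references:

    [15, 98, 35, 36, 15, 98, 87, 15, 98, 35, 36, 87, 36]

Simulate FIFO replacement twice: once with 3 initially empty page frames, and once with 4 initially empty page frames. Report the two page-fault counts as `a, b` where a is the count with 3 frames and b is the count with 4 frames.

9, 10

3 frames: F F F F F F F . . F F . . → 9 faults.
4 frames: F F F F . . F F F F F F . → 10 faults.
10 > 9: adding a frame increased faults — Belady's anomaly.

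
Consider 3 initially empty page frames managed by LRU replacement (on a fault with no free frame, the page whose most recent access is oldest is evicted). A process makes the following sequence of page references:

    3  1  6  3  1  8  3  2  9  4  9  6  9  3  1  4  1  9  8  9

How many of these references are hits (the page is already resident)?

7

3 -> miss, frames (3)
1 -> miss, frames (3 1)
6 -> miss, frames (3 1 6)
3 -> hit
1 -> hit
8 -> miss, evict 6, frames (3 1 8)
3 -> hit
2 -> miss, evict 1, frames (8 3 2)
9 -> miss, evict 8, frames (3 2 9)
4 -> miss, evict 3, frames (2 9 4)
9 -> hit
6 -> miss, evict 2, frames (4 9 6)
9 -> hit
3 -> miss, evict 4, frames (6 9 3)
1 -> miss, evict 6, frames (9 3 1)
4 -> miss, evict 9, frames (3 1 4)
1 -> hit
9 -> miss, evict 3, frames (4 1 9)
8 -> miss, evict 4, frames (1 9 8)
9 -> hit
Hits: 7.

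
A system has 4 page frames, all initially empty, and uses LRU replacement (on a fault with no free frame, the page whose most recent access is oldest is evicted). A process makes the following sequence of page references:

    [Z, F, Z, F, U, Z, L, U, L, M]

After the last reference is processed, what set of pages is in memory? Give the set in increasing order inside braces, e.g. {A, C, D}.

Z -> miss, frames {Z}
F -> miss, frames {Z,F}
Z -> hit
F -> hit
U -> miss, frames {Z,F,U}
Z -> hit
L -> miss, frames {F,U,Z,L}
U -> hit
L -> hit
M -> miss, evict F, frames {Z,U,L,M}

{L, M, U, Z}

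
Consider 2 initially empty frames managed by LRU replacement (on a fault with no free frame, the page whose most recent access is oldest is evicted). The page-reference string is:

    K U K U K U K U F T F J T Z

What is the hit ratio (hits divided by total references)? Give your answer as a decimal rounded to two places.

0.50

K: fault, frames [K]
U: fault, frames [K, U]
K: hit
U: hit
K: hit
U: hit
K: hit
U: hit
F: fault, evict K, frames [U, F]
T: fault, evict U, frames [F, T]
F: hit
J: fault, evict T, frames [F, J]
T: fault, evict F, frames [J, T]
Z: fault, evict J, frames [T, Z]
Hits: 7 of 14 references → 7/14 = 0.5000.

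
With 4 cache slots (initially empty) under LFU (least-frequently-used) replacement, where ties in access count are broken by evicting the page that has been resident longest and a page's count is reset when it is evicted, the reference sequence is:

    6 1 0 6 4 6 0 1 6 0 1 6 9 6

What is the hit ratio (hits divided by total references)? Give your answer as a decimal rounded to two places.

6: miss, frames [6]
1: miss, frames [6, 1]
0: miss, frames [6, 1, 0]
6: hit
4: miss, frames [6, 1, 0, 4]
6: hit
0: hit
1: hit
6: hit
0: hit
1: hit
6: hit
9: miss, evict 4, frames [6, 1, 0, 9]
6: hit
Hits: 9 of 14 references → 9/14 = 0.6429.

0.64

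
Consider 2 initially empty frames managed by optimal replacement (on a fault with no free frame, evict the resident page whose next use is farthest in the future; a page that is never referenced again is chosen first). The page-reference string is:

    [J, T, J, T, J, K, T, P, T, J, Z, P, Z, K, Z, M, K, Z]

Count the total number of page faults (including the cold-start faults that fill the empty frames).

J: fault, frames {J}
T: fault, frames {J,T}
J: hit
T: hit
J: hit
K: fault, evict J, frames {T,K}
T: hit
P: fault, evict K, frames {T,P}
T: hit
J: fault, evict T, frames {P,J}
Z: fault, evict J, frames {P,Z}
P: hit
Z: hit
K: fault, evict P, frames {Z,K}
Z: hit
M: fault, evict Z, frames {K,M}
K: hit
Z: fault, evict M, frames {K,Z}
Page faults: 9.

9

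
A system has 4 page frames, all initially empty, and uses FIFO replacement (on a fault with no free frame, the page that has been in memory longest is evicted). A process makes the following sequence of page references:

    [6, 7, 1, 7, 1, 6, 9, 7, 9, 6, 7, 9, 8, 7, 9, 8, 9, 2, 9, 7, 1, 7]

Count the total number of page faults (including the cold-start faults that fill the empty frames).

6 -> fault, frames [6]
7 -> fault, frames [6, 7]
1 -> fault, frames [6, 7, 1]
7 -> hit
1 -> hit
6 -> hit
9 -> fault, frames [6, 7, 1, 9]
7 -> hit
9 -> hit
6 -> hit
7 -> hit
9 -> hit
8 -> fault, evict 6, frames [7, 1, 9, 8]
7 -> hit
9 -> hit
8 -> hit
9 -> hit
2 -> fault, evict 7, frames [1, 9, 8, 2]
9 -> hit
7 -> fault, evict 1, frames [9, 8, 2, 7]
1 -> fault, evict 9, frames [8, 2, 7, 1]
7 -> hit
Page faults: 8.

8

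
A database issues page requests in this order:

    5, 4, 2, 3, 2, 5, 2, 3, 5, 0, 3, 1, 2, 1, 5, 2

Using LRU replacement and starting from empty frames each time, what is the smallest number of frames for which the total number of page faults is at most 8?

f=1: 16 faults
f=2: 13 faults
f=3: 9 faults
f=4: 8 faults
f=5: 6 faults
f=6: 6 faults
Smallest f with faults ≤ 8 is 4.

4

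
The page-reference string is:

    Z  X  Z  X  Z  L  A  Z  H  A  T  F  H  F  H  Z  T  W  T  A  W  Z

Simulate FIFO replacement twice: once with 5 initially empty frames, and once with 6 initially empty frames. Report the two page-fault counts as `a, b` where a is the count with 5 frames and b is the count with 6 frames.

10, 9

5 frames: F F . . . F F . F . F F . . . F . F . F . . → 10 faults.
6 frames: F F . . . F F . F . F F . . . F . F . . . . → 9 faults.
9 < 10: adding a frame reduced faults, as is typical.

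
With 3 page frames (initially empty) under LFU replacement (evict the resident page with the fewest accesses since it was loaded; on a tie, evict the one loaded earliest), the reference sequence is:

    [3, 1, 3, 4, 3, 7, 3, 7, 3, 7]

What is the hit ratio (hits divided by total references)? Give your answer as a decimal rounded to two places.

0.60

3 -> miss, frames {3}
1 -> miss, frames {3,1}
3 -> hit
4 -> miss, frames {3,1,4}
3 -> hit
7 -> miss, evict 1, frames {3,4,7}
3 -> hit
7 -> hit
3 -> hit
7 -> hit
Hits: 6 of 10 references → 6/10 = 0.6000.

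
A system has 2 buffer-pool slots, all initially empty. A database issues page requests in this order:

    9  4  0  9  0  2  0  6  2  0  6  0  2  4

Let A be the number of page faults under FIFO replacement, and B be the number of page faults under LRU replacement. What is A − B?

1

Under FIFO: F F F F . F F F F F F . F F → 12 faults.
Under LRU: F F F F . F . F F F F . F F → 11 faults.
A − B = 12 − 11 = 1.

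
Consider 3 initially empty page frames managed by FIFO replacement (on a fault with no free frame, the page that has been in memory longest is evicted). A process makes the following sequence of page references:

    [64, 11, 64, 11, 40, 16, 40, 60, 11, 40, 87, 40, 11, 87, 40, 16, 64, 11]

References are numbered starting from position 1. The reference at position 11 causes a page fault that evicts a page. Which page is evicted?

60

pos 1: 64: fault, frames [64]
pos 2: 11: fault, frames [64, 11]
pos 3: 64: hit
pos 4: 11: hit
pos 5: 40: fault, frames [64, 11, 40]
pos 6: 16: fault, evict 64, frames [11, 40, 16]
pos 7: 40: hit
pos 8: 60: fault, evict 11, frames [40, 16, 60]
pos 9: 11: fault, evict 40, frames [16, 60, 11]
pos 10: 40: fault, evict 16, frames [60, 11, 40]
pos 11: 87: fault, evict 60, frames [11, 40, 87]
At position 11, page 60 is evicted.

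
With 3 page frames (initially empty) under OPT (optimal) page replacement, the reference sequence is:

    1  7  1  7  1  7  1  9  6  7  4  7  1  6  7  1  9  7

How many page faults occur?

7

1 → fault, frames (1)
7 → fault, frames (1 7)
1 → hit
7 → hit
1 → hit
7 → hit
1 → hit
9 → fault, frames (1 7 9)
6 → fault, evict 9, frames (1 7 6)
7 → hit
4 → fault, evict 6, frames (1 7 4)
7 → hit
1 → hit
6 → fault, evict 4, frames (1 7 6)
7 → hit
1 → hit
9 → fault, evict 6, frames (1 7 9)
7 → hit
Page faults: 7.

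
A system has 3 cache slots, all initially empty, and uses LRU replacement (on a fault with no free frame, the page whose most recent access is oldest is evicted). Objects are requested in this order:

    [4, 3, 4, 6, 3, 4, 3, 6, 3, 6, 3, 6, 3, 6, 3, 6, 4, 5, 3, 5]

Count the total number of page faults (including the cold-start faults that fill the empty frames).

5

4 → miss, frames {4}
3 → miss, frames {4,3}
4 → hit
6 → miss, frames {3,4,6}
3 → hit
4 → hit
3 → hit
6 → hit
3 → hit
6 → hit
3 → hit
6 → hit
3 → hit
6 → hit
3 → hit
6 → hit
4 → hit
5 → miss, evict 3, frames {6,4,5}
3 → miss, evict 6, frames {4,5,3}
5 → hit
Page faults: 5.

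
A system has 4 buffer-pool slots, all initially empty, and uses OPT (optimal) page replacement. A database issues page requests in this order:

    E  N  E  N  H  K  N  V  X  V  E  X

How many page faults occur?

E: miss, frames (E)
N: miss, frames (E N)
E: hit
N: hit
H: miss, frames (E N H)
K: miss, frames (E N H K)
N: hit
V: miss, evict K, frames (E N H V)
X: miss, evict H, frames (E N V X)
V: hit
E: hit
X: hit
Page faults: 6.

6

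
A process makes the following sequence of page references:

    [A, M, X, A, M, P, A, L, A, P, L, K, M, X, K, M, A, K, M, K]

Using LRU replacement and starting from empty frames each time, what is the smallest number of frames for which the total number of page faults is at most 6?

f=1: 20 faults
f=2: 18 faults
f=3: 9 faults
f=4: 9 faults
f=5: 8 faults
f=6: 6 faults
Smallest f with faults ≤ 6 is 6.

6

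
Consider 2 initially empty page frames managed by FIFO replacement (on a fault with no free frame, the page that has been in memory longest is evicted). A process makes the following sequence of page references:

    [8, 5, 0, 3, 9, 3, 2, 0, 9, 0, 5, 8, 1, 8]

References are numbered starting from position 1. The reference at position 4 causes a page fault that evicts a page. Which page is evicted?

pos 1: 8: fault, frames {8}
pos 2: 5: fault, frames {8,5}
pos 3: 0: fault, evict 8, frames {5,0}
pos 4: 3: fault, evict 5, frames {0,3}
At position 4, page 5 is evicted.

5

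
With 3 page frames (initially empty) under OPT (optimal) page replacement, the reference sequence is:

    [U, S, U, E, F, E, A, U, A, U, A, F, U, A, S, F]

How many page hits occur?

10

U: miss, frames {U}
S: miss, frames {U,S}
U: hit
E: miss, frames {U,S,E}
F: miss, evict S, frames {U,E,F}
E: hit
A: miss, evict E, frames {U,F,A}
U: hit
A: hit
U: hit
A: hit
F: hit
U: hit
A: hit
S: miss, evict A, frames {U,F,S}
F: hit
Hits: 10.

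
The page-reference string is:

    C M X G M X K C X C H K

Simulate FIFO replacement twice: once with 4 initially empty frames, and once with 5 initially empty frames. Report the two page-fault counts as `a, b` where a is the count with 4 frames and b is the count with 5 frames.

4 frames: F F F F . . F F . . F . → 7 faults.
5 frames: F F F F . . F . . . F . → 6 faults.
6 < 7: adding a frame reduced faults, as is typical.

7, 6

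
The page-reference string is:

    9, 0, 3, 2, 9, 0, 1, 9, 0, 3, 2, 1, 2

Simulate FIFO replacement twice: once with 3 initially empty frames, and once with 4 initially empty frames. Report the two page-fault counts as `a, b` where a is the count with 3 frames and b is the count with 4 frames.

9, 10

3 frames: F F F F F F F . . F F . . → 9 faults.
4 frames: F F F F . . F F F F F F . → 10 faults.
10 > 9: adding a frame increased faults — Belady's anomaly.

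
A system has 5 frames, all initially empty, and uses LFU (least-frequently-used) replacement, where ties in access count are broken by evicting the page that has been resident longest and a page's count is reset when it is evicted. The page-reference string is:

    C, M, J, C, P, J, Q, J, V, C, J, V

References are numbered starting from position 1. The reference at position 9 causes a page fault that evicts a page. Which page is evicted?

M

pos 1: C → fault, frames {C}
pos 2: M → fault, frames {C,M}
pos 3: J → fault, frames {C,M,J}
pos 4: C → hit
pos 5: P → fault, frames {C,M,J,P}
pos 6: J → hit
pos 7: Q → fault, frames {C,M,J,P,Q}
pos 8: J → hit
pos 9: V → fault, evict M, frames {C,J,P,Q,V}
At position 9, page M is evicted.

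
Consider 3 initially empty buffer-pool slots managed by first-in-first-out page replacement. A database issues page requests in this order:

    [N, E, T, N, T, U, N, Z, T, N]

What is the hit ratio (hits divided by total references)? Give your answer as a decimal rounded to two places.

N: miss, frames [N]
E: miss, frames [N, E]
T: miss, frames [N, E, T]
N: hit
T: hit
U: miss, evict N, frames [E, T, U]
N: miss, evict E, frames [T, U, N]
Z: miss, evict T, frames [U, N, Z]
T: miss, evict U, frames [N, Z, T]
N: hit
Hits: 3 of 10 references → 3/10 = 0.3000.

0.30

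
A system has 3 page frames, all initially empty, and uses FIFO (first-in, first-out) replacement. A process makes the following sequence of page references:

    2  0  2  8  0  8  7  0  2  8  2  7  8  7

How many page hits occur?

9

2 → miss, frames [2]
0 → miss, frames [2, 0]
2 → hit
8 → miss, frames [2, 0, 8]
0 → hit
8 → hit
7 → miss, evict 2, frames [0, 8, 7]
0 → hit
2 → miss, evict 0, frames [8, 7, 2]
8 → hit
2 → hit
7 → hit
8 → hit
7 → hit
Hits: 9.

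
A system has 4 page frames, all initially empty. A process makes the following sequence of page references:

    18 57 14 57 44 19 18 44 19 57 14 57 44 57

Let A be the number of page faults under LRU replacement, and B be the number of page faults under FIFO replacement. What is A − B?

-2

Under LRU: F F F . F F F . . . F . . . → 7 faults.
Under FIFO: F F F . F F F . . F F . F . → 9 faults.
A − B = 7 − 9 = -2.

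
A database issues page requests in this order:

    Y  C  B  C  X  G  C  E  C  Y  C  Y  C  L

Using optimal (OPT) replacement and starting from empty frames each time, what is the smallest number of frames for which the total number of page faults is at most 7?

f=1: 14 faults
f=2: 8 faults
f=3: 7 faults
f=4: 7 faults
f=5: 7 faults
f=6: 7 faults
f=7: 7 faults
Smallest f with faults ≤ 7 is 3.

3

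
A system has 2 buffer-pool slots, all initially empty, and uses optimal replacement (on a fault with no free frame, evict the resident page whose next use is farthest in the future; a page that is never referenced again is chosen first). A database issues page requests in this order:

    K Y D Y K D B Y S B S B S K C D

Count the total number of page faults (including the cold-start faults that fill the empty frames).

10

K → miss, frames {K}
Y → miss, frames {K,Y}
D → miss, evict K, frames {Y,D}
Y → hit
K → miss, evict Y, frames {D,K}
D → hit
B → miss, evict D, frames {K,B}
Y → miss, evict K, frames {B,Y}
S → miss, evict Y, frames {B,S}
B → hit
S → hit
B → hit
S → hit
K → miss, evict S, frames {B,K}
C → miss, evict K, frames {B,C}
D → miss, evict C, frames {B,D}
Page faults: 10.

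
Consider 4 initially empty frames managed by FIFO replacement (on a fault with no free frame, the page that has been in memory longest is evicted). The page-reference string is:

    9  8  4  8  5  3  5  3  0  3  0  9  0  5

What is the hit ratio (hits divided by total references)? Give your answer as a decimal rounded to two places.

9: miss, frames (9)
8: miss, frames (9 8)
4: miss, frames (9 8 4)
8: hit
5: miss, frames (9 8 4 5)
3: miss, evict 9, frames (8 4 5 3)
5: hit
3: hit
0: miss, evict 8, frames (4 5 3 0)
3: hit
0: hit
9: miss, evict 4, frames (5 3 0 9)
0: hit
5: hit
Hits: 7 of 14 references → 7/14 = 0.5000.

0.50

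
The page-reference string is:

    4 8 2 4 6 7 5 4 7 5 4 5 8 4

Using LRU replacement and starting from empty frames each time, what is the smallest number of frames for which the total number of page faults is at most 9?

f=1: 14 faults
f=2: 13 faults
f=3: 8 faults
f=4: 7 faults
f=5: 7 faults
f=6: 6 faults
Smallest f with faults ≤ 9 is 3.

3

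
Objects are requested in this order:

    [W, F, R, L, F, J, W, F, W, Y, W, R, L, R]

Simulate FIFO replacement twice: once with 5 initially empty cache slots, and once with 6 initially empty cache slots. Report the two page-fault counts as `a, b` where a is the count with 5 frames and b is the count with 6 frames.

7, 6

5 frames: F F F F . F . . . F F . . . → 7 faults.
6 frames: F F F F . F . . . F . . . . → 6 faults.
6 < 7: adding a frame reduced faults, as is typical.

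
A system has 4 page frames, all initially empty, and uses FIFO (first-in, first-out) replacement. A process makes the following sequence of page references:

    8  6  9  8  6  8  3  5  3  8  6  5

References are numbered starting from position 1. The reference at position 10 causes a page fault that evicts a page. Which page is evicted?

6

pos 1: 8: miss, frames {8}
pos 2: 6: miss, frames {8,6}
pos 3: 9: miss, frames {8,6,9}
pos 4: 8: hit
pos 5: 6: hit
pos 6: 8: hit
pos 7: 3: miss, frames {8,6,9,3}
pos 8: 5: miss, evict 8, frames {6,9,3,5}
pos 9: 3: hit
pos 10: 8: miss, evict 6, frames {9,3,5,8}
At position 10, page 6 is evicted.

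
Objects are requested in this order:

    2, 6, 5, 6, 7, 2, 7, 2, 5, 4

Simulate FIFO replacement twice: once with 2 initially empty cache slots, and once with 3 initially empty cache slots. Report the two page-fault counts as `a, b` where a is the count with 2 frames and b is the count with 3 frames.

7, 6

2 frames: F F F . F F . . F F → 7 faults.
3 frames: F F F . F F . . . F → 6 faults.
6 < 7: adding a frame reduced faults, as is typical.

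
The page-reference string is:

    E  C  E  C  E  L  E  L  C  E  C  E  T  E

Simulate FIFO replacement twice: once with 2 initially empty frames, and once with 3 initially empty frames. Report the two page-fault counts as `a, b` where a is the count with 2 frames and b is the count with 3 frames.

2 frames: F F . . . F F . F . . . F F → 7 faults.
3 frames: F F . . . F . . . . . . F F → 5 faults.
5 < 7: adding a frame reduced faults, as is typical.

7, 5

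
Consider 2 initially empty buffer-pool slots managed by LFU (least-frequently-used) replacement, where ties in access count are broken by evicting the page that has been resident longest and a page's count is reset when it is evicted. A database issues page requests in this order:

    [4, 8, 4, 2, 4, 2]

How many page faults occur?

3

4 -> fault, frames [4]
8 -> fault, frames [4, 8]
4 -> hit
2 -> fault, evict 8, frames [4, 2]
4 -> hit
2 -> hit
Page faults: 3.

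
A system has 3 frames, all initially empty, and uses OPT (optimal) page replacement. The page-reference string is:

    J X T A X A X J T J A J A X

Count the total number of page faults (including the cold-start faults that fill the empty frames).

6

J → fault, frames (J)
X → fault, frames (J X)
T → fault, frames (J X T)
A → fault, evict T, frames (J X A)
X → hit
A → hit
X → hit
J → hit
T → fault, evict X, frames (J A T)
J → hit
A → hit
J → hit
A → hit
X → fault, evict T, frames (J A X)
Page faults: 6.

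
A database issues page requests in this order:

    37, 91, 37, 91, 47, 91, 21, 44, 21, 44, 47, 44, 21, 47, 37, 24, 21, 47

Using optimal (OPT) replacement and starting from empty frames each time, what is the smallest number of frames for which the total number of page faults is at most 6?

f=1: 18 faults
f=2: 10 faults
f=3: 7 faults
f=4: 6 faults
f=5: 6 faults
f=6: 6 faults
Smallest f with faults ≤ 6 is 4.

4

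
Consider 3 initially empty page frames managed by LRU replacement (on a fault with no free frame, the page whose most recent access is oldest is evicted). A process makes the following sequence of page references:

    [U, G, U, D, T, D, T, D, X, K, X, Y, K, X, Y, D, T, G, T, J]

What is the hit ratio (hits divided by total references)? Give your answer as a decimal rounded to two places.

0.45

U → fault, frames {U}
G → fault, frames {U,G}
U → hit
D → fault, frames {G,U,D}
T → fault, evict G, frames {U,D,T}
D → hit
T → hit
D → hit
X → fault, evict U, frames {T,D,X}
K → fault, evict T, frames {D,X,K}
X → hit
Y → fault, evict D, frames {K,X,Y}
K → hit
X → hit
Y → hit
D → fault, evict K, frames {X,Y,D}
T → fault, evict X, frames {Y,D,T}
G → fault, evict Y, frames {D,T,G}
T → hit
J → fault, evict D, frames {G,T,J}
Hits: 9 of 20 references → 9/20 = 0.4500.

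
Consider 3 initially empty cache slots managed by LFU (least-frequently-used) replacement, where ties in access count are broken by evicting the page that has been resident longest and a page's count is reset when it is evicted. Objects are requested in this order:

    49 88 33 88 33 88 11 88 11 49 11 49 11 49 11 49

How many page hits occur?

49: miss, frames [49]
88: miss, frames [49, 88]
33: miss, frames [49, 88, 33]
88: hit
33: hit
88: hit
11: miss, evict 49, frames [88, 33, 11]
88: hit
11: hit
49: miss, evict 33, frames [88, 11, 49]
11: hit
49: hit
11: hit
49: hit
11: hit
49: hit
Hits: 11.

11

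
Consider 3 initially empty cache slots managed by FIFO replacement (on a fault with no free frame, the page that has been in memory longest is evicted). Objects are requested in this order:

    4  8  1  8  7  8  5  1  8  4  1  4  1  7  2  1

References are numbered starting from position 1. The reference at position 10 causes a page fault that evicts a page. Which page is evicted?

7

pos 1: 4 → miss, frames [4]
pos 2: 8 → miss, frames [4, 8]
pos 3: 1 → miss, frames [4, 8, 1]
pos 4: 8 → hit
pos 5: 7 → miss, evict 4, frames [8, 1, 7]
pos 6: 8 → hit
pos 7: 5 → miss, evict 8, frames [1, 7, 5]
pos 8: 1 → hit
pos 9: 8 → miss, evict 1, frames [7, 5, 8]
pos 10: 4 → miss, evict 7, frames [5, 8, 4]
At position 10, page 7 is evicted.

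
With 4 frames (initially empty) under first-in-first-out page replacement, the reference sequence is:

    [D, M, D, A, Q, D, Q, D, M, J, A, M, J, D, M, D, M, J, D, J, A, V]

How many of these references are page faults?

9

D → miss, frames [D]
M → miss, frames [D, M]
D → hit
A → miss, frames [D, M, A]
Q → miss, frames [D, M, A, Q]
D → hit
Q → hit
D → hit
M → hit
J → miss, evict D, frames [M, A, Q, J]
A → hit
M → hit
J → hit
D → miss, evict M, frames [A, Q, J, D]
M → miss, evict A, frames [Q, J, D, M]
D → hit
M → hit
J → hit
D → hit
J → hit
A → miss, evict Q, frames [J, D, M, A]
V → miss, evict J, frames [D, M, A, V]
Page faults: 9.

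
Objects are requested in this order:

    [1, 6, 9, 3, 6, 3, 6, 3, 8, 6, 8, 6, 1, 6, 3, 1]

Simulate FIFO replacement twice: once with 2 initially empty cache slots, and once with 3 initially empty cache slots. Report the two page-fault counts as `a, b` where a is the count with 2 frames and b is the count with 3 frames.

2 frames: F F F F F . . . F . . . F F F F → 10 faults.
3 frames: F F F F . . . . F F . . F . F . → 8 faults.
8 < 10: adding a frame reduced faults, as is typical.

10, 8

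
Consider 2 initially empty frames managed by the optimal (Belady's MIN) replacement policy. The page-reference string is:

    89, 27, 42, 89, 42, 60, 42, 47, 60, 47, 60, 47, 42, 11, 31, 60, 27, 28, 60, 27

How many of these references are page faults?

89 → miss, frames {89}
27 → miss, frames {89,27}
42 → miss, evict 27, frames {89,42}
89 → hit
42 → hit
60 → miss, evict 89, frames {42,60}
42 → hit
47 → miss, evict 42, frames {60,47}
60 → hit
47 → hit
60 → hit
47 → hit
42 → miss, evict 47, frames {60,42}
11 → miss, evict 42, frames {60,11}
31 → miss, evict 11, frames {60,31}
60 → hit
27 → miss, evict 31, frames {60,27}
28 → miss, evict 27, frames {60,28}
60 → hit
27 → miss, evict 28, frames {60,27}
Page faults: 11.

11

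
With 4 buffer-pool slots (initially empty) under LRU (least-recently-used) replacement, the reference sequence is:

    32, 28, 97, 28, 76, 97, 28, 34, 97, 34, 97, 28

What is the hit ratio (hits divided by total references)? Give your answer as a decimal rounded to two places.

0.58

32 -> miss, frames {32}
28 -> miss, frames {32,28}
97 -> miss, frames {32,28,97}
28 -> hit
76 -> miss, frames {32,97,28,76}
97 -> hit
28 -> hit
34 -> miss, evict 32, frames {76,97,28,34}
97 -> hit
34 -> hit
97 -> hit
28 -> hit
Hits: 7 of 12 references → 7/12 = 0.5833.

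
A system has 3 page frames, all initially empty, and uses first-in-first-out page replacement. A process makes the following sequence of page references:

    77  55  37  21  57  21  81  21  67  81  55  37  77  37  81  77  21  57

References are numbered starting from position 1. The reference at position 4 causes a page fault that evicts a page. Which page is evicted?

pos 1: 77 → miss, frames (77)
pos 2: 55 → miss, frames (77 55)
pos 3: 37 → miss, frames (77 55 37)
pos 4: 21 → miss, evict 77, frames (55 37 21)
At position 4, page 77 is evicted.

77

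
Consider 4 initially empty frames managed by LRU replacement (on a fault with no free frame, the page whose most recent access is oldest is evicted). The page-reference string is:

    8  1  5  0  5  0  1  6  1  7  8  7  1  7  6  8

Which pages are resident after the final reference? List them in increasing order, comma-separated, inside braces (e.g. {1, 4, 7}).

{1, 6, 7, 8}

8 → fault, frames (8)
1 → fault, frames (8 1)
5 → fault, frames (8 1 5)
0 → fault, frames (8 1 5 0)
5 → hit
0 → hit
1 → hit
6 → fault, evict 8, frames (5 0 1 6)
1 → hit
7 → fault, evict 5, frames (0 6 1 7)
8 → fault, evict 0, frames (6 1 7 8)
7 → hit
1 → hit
7 → hit
6 → hit
8 → hit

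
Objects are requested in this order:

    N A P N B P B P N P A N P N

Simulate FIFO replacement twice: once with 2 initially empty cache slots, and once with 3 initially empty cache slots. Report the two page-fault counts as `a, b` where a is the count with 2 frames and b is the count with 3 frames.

10, 7

2 frames: F F F F F F . . F . F . F F → 10 faults.
3 frames: F F F . F . . . F . F . F . → 7 faults.
7 < 10: adding a frame reduced faults, as is typical.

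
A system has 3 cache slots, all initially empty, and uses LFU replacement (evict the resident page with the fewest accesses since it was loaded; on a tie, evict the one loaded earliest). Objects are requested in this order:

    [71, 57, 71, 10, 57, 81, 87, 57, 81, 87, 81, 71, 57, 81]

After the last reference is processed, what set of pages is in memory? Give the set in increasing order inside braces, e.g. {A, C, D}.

{57, 71, 81}

71 -> miss, frames {71}
57 -> miss, frames {71,57}
71 -> hit
10 -> miss, frames {71,57,10}
57 -> hit
81 -> miss, evict 10, frames {71,57,81}
87 -> miss, evict 81, frames {71,57,87}
57 -> hit
81 -> miss, evict 87, frames {71,57,81}
87 -> miss, evict 81, frames {71,57,87}
81 -> miss, evict 87, frames {71,57,81}
71 -> hit
57 -> hit
81 -> hit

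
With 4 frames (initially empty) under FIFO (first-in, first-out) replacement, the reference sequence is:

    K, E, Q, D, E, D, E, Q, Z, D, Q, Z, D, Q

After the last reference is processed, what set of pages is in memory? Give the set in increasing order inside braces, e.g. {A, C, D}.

{D, E, Q, Z}

K → fault, frames {K}
E → fault, frames {K,E}
Q → fault, frames {K,E,Q}
D → fault, frames {K,E,Q,D}
E → hit
D → hit
E → hit
Q → hit
Z → fault, evict K, frames {E,Q,D,Z}
D → hit
Q → hit
Z → hit
D → hit
Q → hit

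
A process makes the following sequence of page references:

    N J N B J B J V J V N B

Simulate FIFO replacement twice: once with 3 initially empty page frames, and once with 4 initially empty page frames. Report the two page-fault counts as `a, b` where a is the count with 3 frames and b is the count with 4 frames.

3 frames: F F . F . . . F . . F . → 5 faults.
4 frames: F F . F . . . F . . . . → 4 faults.
4 < 5: adding a frame reduced faults, as is typical.

5, 4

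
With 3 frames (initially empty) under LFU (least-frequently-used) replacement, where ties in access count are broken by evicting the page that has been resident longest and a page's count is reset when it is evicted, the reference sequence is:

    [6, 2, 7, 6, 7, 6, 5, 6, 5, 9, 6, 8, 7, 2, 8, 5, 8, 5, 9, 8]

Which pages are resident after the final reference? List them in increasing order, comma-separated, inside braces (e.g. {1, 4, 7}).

{5, 6, 8}

6: fault, frames {6}
2: fault, frames {6,2}
7: fault, frames {6,2,7}
6: hit
7: hit
6: hit
5: fault, evict 2, frames {6,7,5}
6: hit
5: hit
9: fault, evict 7, frames {6,5,9}
6: hit
8: fault, evict 9, frames {6,5,8}
7: fault, evict 8, frames {6,5,7}
2: fault, evict 7, frames {6,5,2}
8: fault, evict 2, frames {6,5,8}
5: hit
8: hit
5: hit
9: fault, evict 8, frames {6,5,9}
8: fault, evict 9, frames {6,5,8}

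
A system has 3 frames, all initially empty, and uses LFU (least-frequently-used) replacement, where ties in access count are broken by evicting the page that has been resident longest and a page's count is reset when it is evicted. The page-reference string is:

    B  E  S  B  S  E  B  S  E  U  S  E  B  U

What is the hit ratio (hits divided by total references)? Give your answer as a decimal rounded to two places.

0.57

B -> miss, frames [B]
E -> miss, frames [B, E]
S -> miss, frames [B, E, S]
B -> hit
S -> hit
E -> hit
B -> hit
S -> hit
E -> hit
U -> miss, evict B, frames [E, S, U]
S -> hit
E -> hit
B -> miss, evict U, frames [E, S, B]
U -> miss, evict B, frames [E, S, U]
Hits: 8 of 14 references → 8/14 = 0.5714.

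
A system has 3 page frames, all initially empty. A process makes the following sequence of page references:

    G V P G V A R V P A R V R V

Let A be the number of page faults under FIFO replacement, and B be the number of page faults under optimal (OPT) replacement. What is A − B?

Under FIFO: F F F . . F F F F F F F . . → 10 faults.
Under OPT: F F F . . F F . . F . . . . → 6 faults.
A − B = 10 − 6 = 4.

4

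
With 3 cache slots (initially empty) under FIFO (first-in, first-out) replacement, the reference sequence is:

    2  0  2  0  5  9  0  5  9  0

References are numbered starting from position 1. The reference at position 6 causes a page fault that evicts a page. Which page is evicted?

2

pos 1: 2 → miss, frames {2}
pos 2: 0 → miss, frames {2,0}
pos 3: 2 → hit
pos 4: 0 → hit
pos 5: 5 → miss, frames {2,0,5}
pos 6: 9 → miss, evict 2, frames {0,5,9}
At position 6, page 2 is evicted.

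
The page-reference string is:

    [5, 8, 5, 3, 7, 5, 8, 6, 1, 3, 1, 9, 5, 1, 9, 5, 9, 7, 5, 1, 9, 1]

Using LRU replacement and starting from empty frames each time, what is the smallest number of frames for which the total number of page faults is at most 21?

f=1: 22 faults
f=2: 18 faults
f=3: 13 faults
f=4: 10 faults
f=5: 10 faults
f=6: 8 faults
f=7: 7 faults
Smallest f with faults ≤ 21 is 2.

2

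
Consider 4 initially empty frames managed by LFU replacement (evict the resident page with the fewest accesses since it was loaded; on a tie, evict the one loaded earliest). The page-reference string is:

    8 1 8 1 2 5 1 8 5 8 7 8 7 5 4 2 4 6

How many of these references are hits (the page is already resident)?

8 → miss, frames [8]
1 → miss, frames [8, 1]
8 → hit
1 → hit
2 → miss, frames [8, 1, 2]
5 → miss, frames [8, 1, 2, 5]
1 → hit
8 → hit
5 → hit
8 → hit
7 → miss, evict 2, frames [8, 1, 5, 7]
8 → hit
7 → hit
5 → hit
4 → miss, evict 7, frames [8, 1, 5, 4]
2 → miss, evict 4, frames [8, 1, 5, 2]
4 → miss, evict 2, frames [8, 1, 5, 4]
6 → miss, evict 4, frames [8, 1, 5, 6]
Hits: 9.

9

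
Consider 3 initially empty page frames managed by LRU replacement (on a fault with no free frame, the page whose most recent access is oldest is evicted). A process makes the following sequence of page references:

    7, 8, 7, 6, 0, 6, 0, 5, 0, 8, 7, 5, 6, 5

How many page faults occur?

7 -> fault, frames (7)
8 -> fault, frames (7 8)
7 -> hit
6 -> fault, frames (8 7 6)
0 -> fault, evict 8, frames (7 6 0)
6 -> hit
0 -> hit
5 -> fault, evict 7, frames (6 0 5)
0 -> hit
8 -> fault, evict 6, frames (5 0 8)
7 -> fault, evict 5, frames (0 8 7)
5 -> fault, evict 0, frames (8 7 5)
6 -> fault, evict 8, frames (7 5 6)
5 -> hit
Page faults: 9.

9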